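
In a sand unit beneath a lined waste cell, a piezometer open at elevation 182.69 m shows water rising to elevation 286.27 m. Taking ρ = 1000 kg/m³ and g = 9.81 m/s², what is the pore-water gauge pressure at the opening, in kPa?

Pressure head ψ = h − z = 286.27 − 182.69 = 103.58 m.
P = ρgψ = 1000 × 9.81 × 103.58 = 1016120 Pa ≈ 1020 kPa.

P ≈ 1020 kPa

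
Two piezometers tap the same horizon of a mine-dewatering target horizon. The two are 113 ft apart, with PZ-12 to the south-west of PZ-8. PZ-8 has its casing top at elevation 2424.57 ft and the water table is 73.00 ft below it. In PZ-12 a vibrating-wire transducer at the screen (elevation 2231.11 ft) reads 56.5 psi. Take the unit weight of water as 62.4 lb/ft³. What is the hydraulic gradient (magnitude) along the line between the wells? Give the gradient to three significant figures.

i ≈ 0.0878

Total head at PZ-8: h = 2424.57 − 73.00 = 2351.57 ft.
Pressure head at PZ-12: ψ = 144·P/γ = 144 × 56.5 / 62.4 = 130.38 ft.
Total head at PZ-12: h = z + ψ = 2231.11 + 130.38 = 2361.49 ft.
Head difference: h(PZ-8) − h(PZ-12) = 2351.57 − 2361.49 = -9.92 ft.
Hydraulic gradient: i = |Δh| / L = 9.92 / 113 = 0.0878.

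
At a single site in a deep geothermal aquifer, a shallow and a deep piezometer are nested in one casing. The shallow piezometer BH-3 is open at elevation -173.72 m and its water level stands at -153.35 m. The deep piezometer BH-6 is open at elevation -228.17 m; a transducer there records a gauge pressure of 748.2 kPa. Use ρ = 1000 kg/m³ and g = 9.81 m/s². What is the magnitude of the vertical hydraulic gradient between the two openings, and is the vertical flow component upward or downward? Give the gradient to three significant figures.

|i_v| ≈ 0.0266; vertical flow is upward

Total head at BH-3: h = -153.35 m (water level in the standpipe).
Pressure head at BH-6: ψ = P/(ρg) = 748.2×1000 / (1000 × 9.81) = 76.27 m.
Total head at BH-6: h = z + ψ = -228.17 + 76.27 = -151.90 m.
Δh = h(BH-3) − h(BH-6) = -153.35 − (-151.90) = -1.45 m.
Vertical separation Δz = -173.72 − (-228.17) = 54.45 m.
|i_v| = |Δh| / Δz = 1.45 / 54.45 = 0.0266.
Head is higher in the deep piezometer, so vertical flow is upward (discharge condition).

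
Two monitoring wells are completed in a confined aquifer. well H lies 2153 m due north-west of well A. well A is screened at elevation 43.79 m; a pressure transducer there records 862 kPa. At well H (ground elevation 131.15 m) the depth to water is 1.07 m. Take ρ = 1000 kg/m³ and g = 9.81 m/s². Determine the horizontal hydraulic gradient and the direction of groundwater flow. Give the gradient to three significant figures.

i ≈ 0.000734; groundwater flows toward the north-west

Pressure head at well A: ψ = P/(ρg) = 862×1000 / (1000 × 9.81) = 87.87 m.
Total head at well A: h = z + ψ = 43.79 + 87.87 = 131.66 m.
Total head at well H: h = 131.15 − 1.07 = 130.08 m.
Head difference: h(well A) − h(well H) = 131.66 − 130.08 = 1.58 m.
Hydraulic gradient: i = |Δh| / L = 1.58 / 2153 = 0.000734.
Flow is from higher to lower head: from well A toward well H, i.e. toward the north-west.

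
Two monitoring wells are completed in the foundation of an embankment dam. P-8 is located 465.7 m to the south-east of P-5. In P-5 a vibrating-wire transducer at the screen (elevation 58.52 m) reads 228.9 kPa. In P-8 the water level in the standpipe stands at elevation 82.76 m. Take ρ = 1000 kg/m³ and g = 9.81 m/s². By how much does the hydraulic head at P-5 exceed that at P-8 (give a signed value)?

Pressure head at P-5: ψ = P/(ρg) = 228.9×1000 / (1000 × 9.81) = 23.33 m.
Total head at P-5: h = z + ψ = 58.52 + 23.33 = 81.85 m.
Total head at P-8: h = 82.76 m (water level in the piezometer is the total head).
Head difference: h(P-5) − h(P-8) = 81.85 − 82.76 = -0.91 m.

Δh ≈ -0.91 m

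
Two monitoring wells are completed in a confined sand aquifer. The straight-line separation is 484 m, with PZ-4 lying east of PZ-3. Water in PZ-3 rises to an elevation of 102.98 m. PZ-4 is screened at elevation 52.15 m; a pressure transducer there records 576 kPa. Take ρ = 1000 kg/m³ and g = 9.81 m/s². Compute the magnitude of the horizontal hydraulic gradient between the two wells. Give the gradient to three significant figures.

Total head at PZ-3: h = 102.98 m (water level in the piezometer is the total head).
Pressure head at PZ-4: ψ = P/(ρg) = 576×1000 / (1000 × 9.81) = 58.72 m.
Total head at PZ-4: h = z + ψ = 52.15 + 58.72 = 110.87 m.
Head difference: h(PZ-3) − h(PZ-4) = 102.98 − 110.87 = -7.89 m.
Hydraulic gradient: i = |Δh| / L = 7.89 / 484 = 0.0163.

i ≈ 0.0163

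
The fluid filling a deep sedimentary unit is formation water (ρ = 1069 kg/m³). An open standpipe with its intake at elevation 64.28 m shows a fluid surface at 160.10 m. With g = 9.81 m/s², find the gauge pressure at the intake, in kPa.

P ≈ 1000 kPa

Pressure head ψ = h − z = 160.10 − 64.28 = 95.82 m.
P = ρgψ = 1069 × 9.81 × 95.82 = 1004854 Pa ≈ 1000 kPa.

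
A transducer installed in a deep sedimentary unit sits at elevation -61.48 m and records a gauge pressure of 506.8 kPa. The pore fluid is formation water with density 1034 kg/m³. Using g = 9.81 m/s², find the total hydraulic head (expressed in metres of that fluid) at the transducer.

ψ = P/(ρg) = 506.8×1000 / (1034 × 9.81) = 49.96 m.
h = z + ψ = -61.48 + 49.96 = -11.52 m.

h ≈ -11.52 m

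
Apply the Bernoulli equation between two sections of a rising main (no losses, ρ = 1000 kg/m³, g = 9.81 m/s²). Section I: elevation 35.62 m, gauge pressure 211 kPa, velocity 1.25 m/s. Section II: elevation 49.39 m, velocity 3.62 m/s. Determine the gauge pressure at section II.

Pressure head at I: ψ₁ = P₁/(ρg) = 211×1000 / (1000 × 9.81) = 21.51 m.
Velocity heads: v₁²/2g = 1.25²/19.62 = 0.080 m; v₂²/2g = 3.62²/19.62 = 0.668 m.
Total head H = z₁ + ψ₁ + v₁²/2g = 35.62 + 21.51 + 0.080 = 57.21 m.
ψ₂ = H − z₂ − v₂²/2g = 57.21 − 49.39 − 0.668 = 7.15 m.
P₂ = ρgψ₂ = 1000 × 9.81 × 7.15 ≈ 70.1 kPa.

P₂ ≈ 70.1 kPa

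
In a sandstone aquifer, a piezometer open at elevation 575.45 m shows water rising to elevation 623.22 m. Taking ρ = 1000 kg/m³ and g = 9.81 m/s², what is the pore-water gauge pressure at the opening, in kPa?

P ≈ 469 kPa

Pressure head ψ = h − z = 623.22 − 575.45 = 47.77 m.
P = ρgψ = 1000 × 9.81 × 47.77 = 468624 Pa ≈ 469 kPa.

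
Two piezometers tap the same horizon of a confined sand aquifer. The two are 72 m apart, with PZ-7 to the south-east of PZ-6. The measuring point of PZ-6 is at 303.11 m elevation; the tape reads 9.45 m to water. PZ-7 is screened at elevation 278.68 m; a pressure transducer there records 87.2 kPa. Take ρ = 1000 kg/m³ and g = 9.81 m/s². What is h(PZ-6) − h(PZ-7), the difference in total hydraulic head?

Δh ≈ 6.09 m

Total head at PZ-6: h = 303.11 − 9.45 = 293.66 m.
Pressure head at PZ-7: ψ = P/(ρg) = 87.2×1000 / (1000 × 9.81) = 8.89 m.
Total head at PZ-7: h = z + ψ = 278.68 + 8.89 = 287.57 m.
Head difference: h(PZ-6) − h(PZ-7) = 293.66 − 287.57 = 6.09 m.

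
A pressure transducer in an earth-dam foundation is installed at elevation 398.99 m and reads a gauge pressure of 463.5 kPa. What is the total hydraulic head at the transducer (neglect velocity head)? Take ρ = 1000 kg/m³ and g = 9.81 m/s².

ψ = P/(ρg) = 463.5×1000 / (1000 × 9.81) = 47.25 m.
h = z + ψ = 398.99 + 47.25 = 446.24 m.

h ≈ 446.24 m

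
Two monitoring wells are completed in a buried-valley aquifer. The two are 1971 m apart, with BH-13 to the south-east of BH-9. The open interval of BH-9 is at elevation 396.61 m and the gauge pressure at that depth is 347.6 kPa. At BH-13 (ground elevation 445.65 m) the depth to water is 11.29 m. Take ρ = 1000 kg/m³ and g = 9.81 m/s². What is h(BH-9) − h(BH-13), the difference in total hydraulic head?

Pressure head at BH-9: ψ = P/(ρg) = 347.6×1000 / (1000 × 9.81) = 35.43 m.
Total head at BH-9: h = z + ψ = 396.61 + 35.43 = 432.04 m.
Total head at BH-13: h = 445.65 − 11.29 = 434.36 m.
Head difference: h(BH-9) − h(BH-13) = 432.04 − 434.36 = -2.32 m.

Δh ≈ -2.32 m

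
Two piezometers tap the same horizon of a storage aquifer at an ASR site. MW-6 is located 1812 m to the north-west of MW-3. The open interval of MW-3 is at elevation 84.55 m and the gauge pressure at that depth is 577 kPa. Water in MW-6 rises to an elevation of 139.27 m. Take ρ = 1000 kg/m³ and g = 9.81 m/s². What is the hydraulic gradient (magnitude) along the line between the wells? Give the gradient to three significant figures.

i ≈ 0.00226

Pressure head at MW-3: ψ = P/(ρg) = 577×1000 / (1000 × 9.81) = 58.82 m.
Total head at MW-3: h = z + ψ = 84.55 + 58.82 = 143.37 m.
Total head at MW-6: h = 139.27 m (water level in the piezometer is the total head).
Head difference: h(MW-3) − h(MW-6) = 143.37 − 139.27 = 4.10 m.
Hydraulic gradient: i = |Δh| / L = 4.10 / 1812 = 0.00226.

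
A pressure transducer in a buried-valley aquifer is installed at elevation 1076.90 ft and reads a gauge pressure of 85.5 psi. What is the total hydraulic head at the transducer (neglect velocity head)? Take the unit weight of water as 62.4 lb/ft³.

h ≈ 1274.21 ft

ψ = 144·P/γ = 144 × 85.5 / 62.4 = 197.31 ft.
h = z + ψ = 1076.90 + 197.31 = 1274.21 ft.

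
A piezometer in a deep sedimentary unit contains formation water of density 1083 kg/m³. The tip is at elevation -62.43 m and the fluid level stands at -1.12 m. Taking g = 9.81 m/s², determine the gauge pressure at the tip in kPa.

Pressure head ψ = h − z = -1.12 − (-62.43) = 61.31 m.
P = ρgψ = 1083 × 9.81 × 61.31 = 651372 Pa ≈ 651 kPa.

P ≈ 651 kPa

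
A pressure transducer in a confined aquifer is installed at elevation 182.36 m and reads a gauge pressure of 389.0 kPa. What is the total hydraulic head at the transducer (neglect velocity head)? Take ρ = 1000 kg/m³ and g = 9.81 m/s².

h ≈ 222.01 m

ψ = P/(ρg) = 389.0×1000 / (1000 × 9.81) = 39.65 m.
h = z + ψ = 182.36 + 39.65 = 222.01 m.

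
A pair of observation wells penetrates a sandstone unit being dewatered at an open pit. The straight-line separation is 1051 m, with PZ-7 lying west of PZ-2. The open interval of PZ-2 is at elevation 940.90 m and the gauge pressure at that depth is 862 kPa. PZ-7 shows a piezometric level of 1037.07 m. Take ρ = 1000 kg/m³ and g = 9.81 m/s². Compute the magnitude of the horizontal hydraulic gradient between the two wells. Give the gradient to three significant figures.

i ≈ 0.00790

Pressure head at PZ-2: ψ = P/(ρg) = 862×1000 / (1000 × 9.81) = 87.87 m.
Total head at PZ-2: h = z + ψ = 940.90 + 87.87 = 1028.77 m.
Total head at PZ-7: h = 1037.07 m (water level in the piezometer is the total head).
Head difference: h(PZ-2) − h(PZ-7) = 1028.77 − 1037.07 = -8.30 m.
Hydraulic gradient: i = |Δh| / L = 8.30 / 1051 = 0.00790.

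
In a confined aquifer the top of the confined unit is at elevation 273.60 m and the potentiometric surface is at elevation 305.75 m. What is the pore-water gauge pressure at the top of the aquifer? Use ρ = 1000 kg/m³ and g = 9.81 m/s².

Pressure head at the aquifer top: ψ = h − z = 305.75 − 273.60 = 32.15 m.
P = ρgψ = 1000 × 9.81 × 32.15 = 315391 Pa ≈ 315 kPa.

P ≈ 315 kPa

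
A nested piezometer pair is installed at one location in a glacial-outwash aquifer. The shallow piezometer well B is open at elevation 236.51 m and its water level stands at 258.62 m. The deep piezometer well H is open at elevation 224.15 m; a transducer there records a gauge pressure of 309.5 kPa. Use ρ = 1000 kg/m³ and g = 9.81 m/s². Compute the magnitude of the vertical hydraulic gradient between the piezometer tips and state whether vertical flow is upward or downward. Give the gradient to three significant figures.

|i_v| ≈ 0.236; vertical flow is downward

Total head at well B: h = 258.62 m (water level in the standpipe).
Pressure head at well H: ψ = P/(ρg) = 309.5×1000 / (1000 × 9.81) = 31.55 m.
Total head at well H: h = z + ψ = 224.15 + 31.55 = 255.70 m.
Δh = h(well B) − h(well H) = 258.62 − 255.70 = 2.92 m.
Vertical separation Δz = 236.51 − 224.15 = 12.36 m.
|i_v| = |Δh| / Δz = 2.92 / 12.36 = 0.236.
Head is higher in the shallow piezometer, so vertical flow is downward (recharge condition).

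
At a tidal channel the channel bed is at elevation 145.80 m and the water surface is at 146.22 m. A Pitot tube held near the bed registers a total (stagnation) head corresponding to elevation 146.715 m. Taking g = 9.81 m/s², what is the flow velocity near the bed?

v ≈ 3.12 m/s

Near the bed, under hydrostatic conditions, the piezometric head (z + ψ) equals the free-surface elevation, 146.22 m.
Velocity head = total − piezometric = 146.715 − 146.22 = 0.495 m.
v = √(2g·h_v) = √(2 × 9.81 × 0.495) = 3.12 m/s.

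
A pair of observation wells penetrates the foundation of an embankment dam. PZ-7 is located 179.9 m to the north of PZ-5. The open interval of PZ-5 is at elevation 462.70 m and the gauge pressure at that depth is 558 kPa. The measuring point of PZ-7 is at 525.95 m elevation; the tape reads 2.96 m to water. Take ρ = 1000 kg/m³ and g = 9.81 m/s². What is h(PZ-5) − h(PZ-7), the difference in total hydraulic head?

Pressure head at PZ-5: ψ = P/(ρg) = 558×1000 / (1000 × 9.81) = 56.88 m.
Total head at PZ-5: h = z + ψ = 462.70 + 56.88 = 519.58 m.
Total head at PZ-7: h = 525.95 − 2.96 = 522.99 m.
Head difference: h(PZ-5) − h(PZ-7) = 519.58 − 522.99 = -3.41 m.

Δh ≈ -3.41 m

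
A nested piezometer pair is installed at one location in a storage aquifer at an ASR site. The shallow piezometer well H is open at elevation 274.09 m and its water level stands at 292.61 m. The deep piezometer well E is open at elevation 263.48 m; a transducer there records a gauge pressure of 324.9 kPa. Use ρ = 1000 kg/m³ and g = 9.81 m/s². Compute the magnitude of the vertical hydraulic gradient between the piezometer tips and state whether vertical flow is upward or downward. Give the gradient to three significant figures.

|i_v| ≈ 0.376; vertical flow is upward

Total head at well H: h = 292.61 m (water level in the standpipe).
Pressure head at well E: ψ = P/(ρg) = 324.9×1000 / (1000 × 9.81) = 33.12 m.
Total head at well E: h = z + ψ = 263.48 + 33.12 = 296.60 m.
Δh = h(well H) − h(well E) = 292.61 − 296.60 = -3.99 m.
Vertical separation Δz = 274.09 − 263.48 = 10.61 m.
|i_v| = |Δh| / Δz = 3.99 / 10.61 = 0.376.
Head is higher in the deep piezometer, so vertical flow is upward (discharge condition).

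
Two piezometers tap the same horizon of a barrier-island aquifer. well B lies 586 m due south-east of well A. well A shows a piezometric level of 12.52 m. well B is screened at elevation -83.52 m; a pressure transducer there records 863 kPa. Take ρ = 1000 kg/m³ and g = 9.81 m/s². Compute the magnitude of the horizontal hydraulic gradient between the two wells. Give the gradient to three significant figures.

i ≈ 0.0138

Total head at well A: h = 12.52 m (water level in the piezometer is the total head).
Pressure head at well B: ψ = P/(ρg) = 863×1000 / (1000 × 9.81) = 87.97 m.
Total head at well B: h = z + ψ = -83.52 + 87.97 = 4.45 m.
Head difference: h(well A) − h(well B) = 12.52 − 4.45 = 8.07 m.
Hydraulic gradient: i = |Δh| / L = 8.07 / 586 = 0.0138.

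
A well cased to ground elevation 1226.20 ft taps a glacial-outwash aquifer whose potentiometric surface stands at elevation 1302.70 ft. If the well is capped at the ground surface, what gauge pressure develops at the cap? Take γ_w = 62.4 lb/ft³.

P ≈ 33.1 psi

Head above the cap: Δh = 1302.70 − 1226.20 = 76.50 ft.
P = γΔh/144 = 62.4 × 76.50 / 144 = 33.1 psi.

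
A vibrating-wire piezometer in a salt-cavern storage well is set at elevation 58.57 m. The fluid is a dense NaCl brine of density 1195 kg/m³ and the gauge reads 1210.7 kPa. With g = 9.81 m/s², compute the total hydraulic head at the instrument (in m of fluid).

ψ = P/(ρg) = 1210.7×1000 / (1195 × 9.81) = 103.28 m.
h = z + ψ = 58.57 + 103.28 = 161.85 m.

h ≈ 161.85 m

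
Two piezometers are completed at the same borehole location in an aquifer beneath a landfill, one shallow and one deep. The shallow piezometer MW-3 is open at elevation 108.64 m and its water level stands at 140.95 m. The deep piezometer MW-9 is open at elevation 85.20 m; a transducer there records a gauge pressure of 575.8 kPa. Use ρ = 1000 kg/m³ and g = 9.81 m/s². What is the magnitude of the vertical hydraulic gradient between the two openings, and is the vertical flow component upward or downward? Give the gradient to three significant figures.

Total head at MW-3: h = 140.95 m (water level in the standpipe).
Pressure head at MW-9: ψ = P/(ρg) = 575.8×1000 / (1000 × 9.81) = 58.70 m.
Total head at MW-9: h = z + ψ = 85.20 + 58.70 = 143.90 m.
Δh = h(MW-3) − h(MW-9) = 140.95 − 143.90 = -2.95 m.
Vertical separation Δz = 108.64 − 85.20 = 23.44 m.
|i_v| = |Δh| / Δz = 2.95 / 23.44 = 0.126.
Head is higher in the deep piezometer, so vertical flow is upward (discharge condition).

|i_v| ≈ 0.126; vertical flow is upward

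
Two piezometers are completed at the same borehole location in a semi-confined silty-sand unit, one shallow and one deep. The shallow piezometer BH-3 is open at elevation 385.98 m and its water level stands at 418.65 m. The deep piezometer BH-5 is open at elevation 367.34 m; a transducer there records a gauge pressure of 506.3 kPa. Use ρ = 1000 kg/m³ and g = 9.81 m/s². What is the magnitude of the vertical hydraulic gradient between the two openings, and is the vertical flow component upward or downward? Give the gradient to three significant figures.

|i_v| ≈ 0.0161; vertical flow is upward

Total head at BH-3: h = 418.65 m (water level in the standpipe).
Pressure head at BH-5: ψ = P/(ρg) = 506.3×1000 / (1000 × 9.81) = 51.61 m.
Total head at BH-5: h = z + ψ = 367.34 + 51.61 = 418.95 m.
Δh = h(BH-3) − h(BH-5) = 418.65 − 418.95 = -0.30 m.
Vertical separation Δz = 385.98 − 367.34 = 18.64 m.
|i_v| = |Δh| / Δz = 0.30 / 18.64 = 0.0161.
Head is higher in the deep piezometer, so vertical flow is upward (discharge condition).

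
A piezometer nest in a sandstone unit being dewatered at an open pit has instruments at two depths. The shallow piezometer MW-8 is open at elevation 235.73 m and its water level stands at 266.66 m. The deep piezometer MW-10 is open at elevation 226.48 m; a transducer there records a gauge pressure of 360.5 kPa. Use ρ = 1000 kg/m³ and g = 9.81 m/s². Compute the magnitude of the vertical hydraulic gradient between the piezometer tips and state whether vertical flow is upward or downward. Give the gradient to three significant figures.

Total head at MW-8: h = 266.66 m (water level in the standpipe).
Pressure head at MW-10: ψ = P/(ρg) = 360.5×1000 / (1000 × 9.81) = 36.75 m.
Total head at MW-10: h = z + ψ = 226.48 + 36.75 = 263.23 m.
Δh = h(MW-8) − h(MW-10) = 266.66 − 263.23 = 3.43 m.
Vertical separation Δz = 235.73 − 226.48 = 9.25 m.
|i_v| = |Δh| / Δz = 3.43 / 9.25 = 0.371.
Head is higher in the shallow piezometer, so vertical flow is downward (recharge condition).

|i_v| ≈ 0.371; vertical flow is downward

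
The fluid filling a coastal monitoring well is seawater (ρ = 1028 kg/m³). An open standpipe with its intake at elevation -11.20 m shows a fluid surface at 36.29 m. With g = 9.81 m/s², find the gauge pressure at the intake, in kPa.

P ≈ 479 kPa

Pressure head ψ = h − z = 36.29 − (-11.20) = 47.49 m.
P = ρgψ = 1028 × 9.81 × 47.49 = 478921 Pa ≈ 479 kPa.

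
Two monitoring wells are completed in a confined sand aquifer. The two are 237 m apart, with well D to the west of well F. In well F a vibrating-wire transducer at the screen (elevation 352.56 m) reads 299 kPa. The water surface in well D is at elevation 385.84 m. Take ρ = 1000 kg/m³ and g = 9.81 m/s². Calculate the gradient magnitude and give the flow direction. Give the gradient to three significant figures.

i ≈ 0.0118; groundwater flows toward the east

Pressure head at well F: ψ = P/(ρg) = 299×1000 / (1000 × 9.81) = 30.48 m.
Total head at well F: h = z + ψ = 352.56 + 30.48 = 383.04 m.
Total head at well D: h = 385.84 m (water level in the piezometer is the total head).
Head difference: h(well F) − h(well D) = 383.04 − 385.84 = -2.80 m.
Hydraulic gradient: i = |Δh| / L = 2.80 / 237 = 0.0118.
Flow is from higher to lower head: from well D toward well F, i.e. toward the east.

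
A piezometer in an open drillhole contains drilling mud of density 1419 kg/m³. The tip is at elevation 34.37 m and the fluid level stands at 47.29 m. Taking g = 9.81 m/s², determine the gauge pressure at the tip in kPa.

Pressure head ψ = h − z = 47.29 − 34.37 = 12.92 m.
P = ρgψ = 1419 × 9.81 × 12.92 = 179851 Pa ≈ 180 kPa.

P ≈ 180 kPa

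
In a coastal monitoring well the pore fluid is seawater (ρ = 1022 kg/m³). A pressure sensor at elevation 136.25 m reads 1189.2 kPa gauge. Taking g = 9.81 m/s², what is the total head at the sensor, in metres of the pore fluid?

ψ = P/(ρg) = 1189.2×1000 / (1022 × 9.81) = 118.61 m.
h = z + ψ = 136.25 + 118.61 = 254.86 m.

h ≈ 254.86 m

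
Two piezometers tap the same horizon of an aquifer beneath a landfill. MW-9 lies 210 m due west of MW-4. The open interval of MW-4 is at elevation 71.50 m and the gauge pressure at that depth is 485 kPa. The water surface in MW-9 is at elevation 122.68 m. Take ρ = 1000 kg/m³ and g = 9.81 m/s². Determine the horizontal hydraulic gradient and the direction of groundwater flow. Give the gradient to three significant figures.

i ≈ 0.00829; groundwater flows toward the east

Pressure head at MW-4: ψ = P/(ρg) = 485×1000 / (1000 × 9.81) = 49.44 m.
Total head at MW-4: h = z + ψ = 71.50 + 49.44 = 120.94 m.
Total head at MW-9: h = 122.68 m (water level in the piezometer is the total head).
Head difference: h(MW-4) − h(MW-9) = 120.94 − 122.68 = -1.74 m.
Hydraulic gradient: i = |Δh| / L = 1.74 / 210 = 0.00829.
Flow is from higher to lower head: from MW-9 toward MW-4, i.e. toward the east.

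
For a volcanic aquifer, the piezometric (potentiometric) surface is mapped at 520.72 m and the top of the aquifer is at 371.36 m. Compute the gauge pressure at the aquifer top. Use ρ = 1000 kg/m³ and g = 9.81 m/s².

P ≈ 1470 kPa

Pressure head at the aquifer top: ψ = h − z = 520.72 − 371.36 = 149.36 m.
P = ρgψ = 1000 × 9.81 × 149.36 = 1465222 Pa ≈ 1470 kPa.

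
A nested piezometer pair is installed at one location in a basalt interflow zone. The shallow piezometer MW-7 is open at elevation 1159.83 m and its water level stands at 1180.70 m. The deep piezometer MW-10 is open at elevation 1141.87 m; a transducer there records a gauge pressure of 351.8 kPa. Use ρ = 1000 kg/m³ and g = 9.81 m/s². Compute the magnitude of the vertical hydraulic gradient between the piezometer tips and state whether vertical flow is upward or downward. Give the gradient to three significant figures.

Total head at MW-7: h = 1180.70 m (water level in the standpipe).
Pressure head at MW-10: ψ = P/(ρg) = 351.8×1000 / (1000 × 9.81) = 35.86 m.
Total head at MW-10: h = z + ψ = 1141.87 + 35.86 = 1177.73 m.
Δh = h(MW-7) − h(MW-10) = 1180.70 − 1177.73 = 2.97 m.
Vertical separation Δz = 1159.83 − 1141.87 = 17.96 m.
|i_v| = |Δh| / Δz = 2.97 / 17.96 = 0.165.
Head is higher in the shallow piezometer, so vertical flow is downward (recharge condition).

|i_v| ≈ 0.165; vertical flow is downward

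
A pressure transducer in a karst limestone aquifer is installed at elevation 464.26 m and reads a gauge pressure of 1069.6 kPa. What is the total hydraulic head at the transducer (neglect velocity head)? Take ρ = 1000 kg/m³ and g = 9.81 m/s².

h ≈ 573.29 m

ψ = P/(ρg) = 1069.6×1000 / (1000 × 9.81) = 109.03 m.
h = z + ψ = 464.26 + 109.03 = 573.29 m.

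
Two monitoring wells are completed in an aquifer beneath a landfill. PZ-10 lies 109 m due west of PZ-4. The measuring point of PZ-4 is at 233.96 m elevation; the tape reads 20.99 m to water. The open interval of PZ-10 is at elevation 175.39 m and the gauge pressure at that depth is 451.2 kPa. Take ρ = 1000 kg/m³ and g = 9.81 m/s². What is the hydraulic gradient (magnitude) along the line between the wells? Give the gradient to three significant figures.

i ≈ 0.0772

Total head at PZ-4: h = 233.96 − 20.99 = 212.97 m.
Pressure head at PZ-10: ψ = P/(ρg) = 451.2×1000 / (1000 × 9.81) = 45.99 m.
Total head at PZ-10: h = z + ψ = 175.39 + 45.99 = 221.38 m.
Head difference: h(PZ-4) − h(PZ-10) = 212.97 − 221.38 = -8.41 m.
Hydraulic gradient: i = |Δh| / L = 8.41 / 109 = 0.0772.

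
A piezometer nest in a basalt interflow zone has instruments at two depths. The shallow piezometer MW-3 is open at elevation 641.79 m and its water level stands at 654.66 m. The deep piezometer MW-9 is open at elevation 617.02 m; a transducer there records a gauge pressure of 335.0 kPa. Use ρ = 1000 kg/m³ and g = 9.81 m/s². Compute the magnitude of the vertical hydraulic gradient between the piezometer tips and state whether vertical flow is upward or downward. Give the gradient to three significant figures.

|i_v| ≈ 0.141; vertical flow is downward

Total head at MW-3: h = 654.66 m (water level in the standpipe).
Pressure head at MW-9: ψ = P/(ρg) = 335.0×1000 / (1000 × 9.81) = 34.15 m.
Total head at MW-9: h = z + ψ = 617.02 + 34.15 = 651.17 m.
Δh = h(MW-3) − h(MW-9) = 654.66 − 651.17 = 3.49 m.
Vertical separation Δz = 641.79 − 617.02 = 24.77 m.
|i_v| = |Δh| / Δz = 3.49 / 24.77 = 0.141.
Head is higher in the shallow piezometer, so vertical flow is downward (recharge condition).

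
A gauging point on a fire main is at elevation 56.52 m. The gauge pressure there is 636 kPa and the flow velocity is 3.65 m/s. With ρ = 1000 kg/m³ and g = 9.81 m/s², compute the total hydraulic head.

h ≈ 122.03 m

Pressure head ψ = P/(ρg) = 636×1000 / (1000 × 9.81) = 64.83 m.
Velocity head = v²/(2g) = 3.65² / (2 × 9.81) = 0.679 m.
h = z + ψ + v²/(2g) = 56.52 + 64.83 + 0.679 = 122.03 m.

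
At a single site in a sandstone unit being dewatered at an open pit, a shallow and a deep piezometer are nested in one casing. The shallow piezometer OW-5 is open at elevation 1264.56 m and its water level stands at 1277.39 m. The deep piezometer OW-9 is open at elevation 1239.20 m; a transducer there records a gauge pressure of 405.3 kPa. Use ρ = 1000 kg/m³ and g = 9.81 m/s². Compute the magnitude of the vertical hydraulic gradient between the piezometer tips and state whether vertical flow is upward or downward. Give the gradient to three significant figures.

Total head at OW-5: h = 1277.39 m (water level in the standpipe).
Pressure head at OW-9: ψ = P/(ρg) = 405.3×1000 / (1000 × 9.81) = 41.31 m.
Total head at OW-9: h = z + ψ = 1239.20 + 41.31 = 1280.51 m.
Δh = h(OW-5) − h(OW-9) = 1277.39 − 1280.51 = -3.12 m.
Vertical separation Δz = 1264.56 − 1239.20 = 25.36 m.
|i_v| = |Δh| / Δz = 3.12 / 25.36 = 0.123.
Head is higher in the deep piezometer, so vertical flow is upward (discharge condition).

|i_v| ≈ 0.123; vertical flow is upward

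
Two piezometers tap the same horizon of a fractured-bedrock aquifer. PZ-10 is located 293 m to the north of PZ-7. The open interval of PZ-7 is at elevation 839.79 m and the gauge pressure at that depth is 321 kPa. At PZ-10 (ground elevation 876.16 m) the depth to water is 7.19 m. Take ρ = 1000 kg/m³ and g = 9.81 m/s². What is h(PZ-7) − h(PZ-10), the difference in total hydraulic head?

Pressure head at PZ-7: ψ = P/(ρg) = 321×1000 / (1000 × 9.81) = 32.72 m.
Total head at PZ-7: h = z + ψ = 839.79 + 32.72 = 872.51 m.
Total head at PZ-10: h = 876.16 − 7.19 = 868.97 m.
Head difference: h(PZ-7) − h(PZ-10) = 872.51 − 868.97 = 3.54 m.

Δh ≈ 3.54 m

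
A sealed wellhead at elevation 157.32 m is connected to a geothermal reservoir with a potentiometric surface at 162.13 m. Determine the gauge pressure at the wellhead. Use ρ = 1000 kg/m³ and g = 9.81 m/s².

P ≈ 47.2 kPa

Head above the cap: Δh = 162.13 − 157.32 = 4.81 m.
P = ρgΔh = 1000 × 9.81 × 4.81 = 47186 Pa ≈ 47.2 kPa.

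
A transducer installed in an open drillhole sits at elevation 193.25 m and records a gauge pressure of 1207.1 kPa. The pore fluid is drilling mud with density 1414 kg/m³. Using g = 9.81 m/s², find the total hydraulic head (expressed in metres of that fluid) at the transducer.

h ≈ 280.27 m

ψ = P/(ρg) = 1207.1×1000 / (1414 × 9.81) = 87.02 m.
h = z + ψ = 193.25 + 87.02 = 280.27 m.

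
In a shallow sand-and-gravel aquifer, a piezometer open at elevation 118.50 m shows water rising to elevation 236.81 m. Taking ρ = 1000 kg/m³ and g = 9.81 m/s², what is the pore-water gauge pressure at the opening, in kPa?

P ≈ 1160 kPa

Pressure head ψ = h − z = 236.81 − 118.50 = 118.31 m.
P = ρgψ = 1000 × 9.81 × 118.31 = 1160621 Pa ≈ 1160 kPa.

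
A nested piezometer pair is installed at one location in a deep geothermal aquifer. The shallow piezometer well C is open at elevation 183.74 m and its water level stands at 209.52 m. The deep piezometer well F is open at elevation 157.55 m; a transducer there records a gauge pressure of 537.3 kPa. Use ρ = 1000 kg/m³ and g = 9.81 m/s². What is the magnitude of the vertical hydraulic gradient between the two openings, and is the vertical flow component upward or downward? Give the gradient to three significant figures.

Total head at well C: h = 209.52 m (water level in the standpipe).
Pressure head at well F: ψ = P/(ρg) = 537.3×1000 / (1000 × 9.81) = 54.77 m.
Total head at well F: h = z + ψ = 157.55 + 54.77 = 212.32 m.
Δh = h(well C) − h(well F) = 209.52 − 212.32 = -2.80 m.
Vertical separation Δz = 183.74 − 157.55 = 26.19 m.
|i_v| = |Δh| / Δz = 2.80 / 26.19 = 0.107.
Head is higher in the deep piezometer, so vertical flow is upward (discharge condition).

|i_v| ≈ 0.107; vertical flow is upward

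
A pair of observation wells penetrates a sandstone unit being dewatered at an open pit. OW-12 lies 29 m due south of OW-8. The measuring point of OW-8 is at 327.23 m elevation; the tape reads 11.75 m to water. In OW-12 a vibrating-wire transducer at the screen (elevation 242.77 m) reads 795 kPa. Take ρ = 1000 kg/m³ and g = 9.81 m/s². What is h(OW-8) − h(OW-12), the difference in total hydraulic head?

Total head at OW-8: h = 327.23 − 11.75 = 315.48 m.
Pressure head at OW-12: ψ = P/(ρg) = 795×1000 / (1000 × 9.81) = 81.04 m.
Total head at OW-12: h = z + ψ = 242.77 + 81.04 = 323.81 m.
Head difference: h(OW-8) − h(OW-12) = 315.48 − 323.81 = -8.33 m.

Δh ≈ -8.33 m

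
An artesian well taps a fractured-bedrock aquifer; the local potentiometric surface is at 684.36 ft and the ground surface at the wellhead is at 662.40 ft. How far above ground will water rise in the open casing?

Water rises to the potentiometric surface, so the rise above ground = 684.36 − 662.40 = 21.96 ft.

≈ 21.96 ft above ground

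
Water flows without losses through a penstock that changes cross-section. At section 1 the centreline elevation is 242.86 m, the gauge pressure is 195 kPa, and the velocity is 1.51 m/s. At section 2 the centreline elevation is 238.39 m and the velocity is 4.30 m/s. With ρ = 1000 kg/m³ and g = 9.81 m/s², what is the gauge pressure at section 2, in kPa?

P₂ ≈ 231 kPa

Pressure head at 1: ψ₁ = P₁/(ρg) = 195×1000 / (1000 × 9.81) = 19.88 m.
Velocity heads: v₁²/2g = 1.51²/19.62 = 0.116 m; v₂²/2g = 4.30²/19.62 = 0.942 m.
Total head H = z₁ + ψ₁ + v₁²/2g = 242.86 + 19.88 + 0.116 = 262.86 m.
ψ₂ = H − z₂ − v₂²/2g = 262.86 − 238.39 − 0.942 = 23.53 m.
P₂ = ρgψ₂ = 1000 × 9.81 × 23.53 ≈ 231 kPa.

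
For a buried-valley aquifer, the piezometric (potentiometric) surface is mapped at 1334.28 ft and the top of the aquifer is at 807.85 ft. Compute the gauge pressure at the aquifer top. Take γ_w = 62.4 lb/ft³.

P ≈ 228 psi

Pressure head at the aquifer top: ψ = h − z = 1334.28 − 807.85 = 526.43 ft.
P = γψ/144 = 62.4 × 526.43 / 144 = 228 psi.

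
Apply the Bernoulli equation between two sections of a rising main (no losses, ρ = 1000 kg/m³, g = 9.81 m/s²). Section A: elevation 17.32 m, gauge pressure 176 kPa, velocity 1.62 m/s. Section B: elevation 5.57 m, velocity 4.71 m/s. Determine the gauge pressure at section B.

Pressure head at A: ψ₁ = P₁/(ρg) = 176×1000 / (1000 × 9.81) = 17.94 m.
Velocity heads: v₁²/2g = 1.62²/19.62 = 0.134 m; v₂²/2g = 4.71²/19.62 = 1.131 m.
Total head H = z₁ + ψ₁ + v₁²/2g = 17.32 + 17.94 + 0.134 = 35.39 m.
ψ₂ = H − z₂ − v₂²/2g = 35.39 − 5.57 − 1.131 = 28.69 m.
P₂ = ρgψ₂ = 1000 × 9.81 × 28.69 ≈ 281 kPa.

P₂ ≈ 281 kPa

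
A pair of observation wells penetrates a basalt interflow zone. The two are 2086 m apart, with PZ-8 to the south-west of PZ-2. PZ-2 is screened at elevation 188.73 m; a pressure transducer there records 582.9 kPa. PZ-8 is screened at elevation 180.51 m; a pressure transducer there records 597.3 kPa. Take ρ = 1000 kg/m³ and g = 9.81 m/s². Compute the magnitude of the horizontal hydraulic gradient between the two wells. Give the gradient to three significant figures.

i ≈ 0.00324

Pressure head at PZ-2: ψ = P/(ρg) = 582.9×1000 / (1000 × 9.81) = 59.42 m.
Total head at PZ-2: h = z + ψ = 188.73 + 59.42 = 248.15 m.
Pressure head at PZ-8: ψ = P/(ρg) = 597.3×1000 / (1000 × 9.81) = 60.89 m.
Total head at PZ-8: h = z + ψ = 180.51 + 60.89 = 241.40 m.
Head difference: h(PZ-2) − h(PZ-8) = 248.15 − 241.40 = 6.75 m.
Hydraulic gradient: i = |Δh| / L = 6.75 / 2086 = 0.00324.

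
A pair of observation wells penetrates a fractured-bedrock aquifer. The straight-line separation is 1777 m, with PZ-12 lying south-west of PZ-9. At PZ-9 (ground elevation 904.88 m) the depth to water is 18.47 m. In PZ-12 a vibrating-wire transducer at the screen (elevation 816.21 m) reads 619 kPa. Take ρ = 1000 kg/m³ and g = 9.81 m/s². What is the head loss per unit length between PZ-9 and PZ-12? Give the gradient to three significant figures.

i ≈ 0.00400 m/m

Total head at PZ-9: h = 904.88 − 18.47 = 886.41 m.
Pressure head at PZ-12: ψ = P/(ρg) = 619×1000 / (1000 × 9.81) = 63.10 m.
Total head at PZ-12: h = z + ψ = 816.21 + 63.10 = 879.31 m.
Head difference: h(PZ-9) − h(PZ-12) = 886.41 − 879.31 = 7.10 m.
Hydraulic gradient: i = |Δh| / L = 7.10 / 1777 = 0.00400.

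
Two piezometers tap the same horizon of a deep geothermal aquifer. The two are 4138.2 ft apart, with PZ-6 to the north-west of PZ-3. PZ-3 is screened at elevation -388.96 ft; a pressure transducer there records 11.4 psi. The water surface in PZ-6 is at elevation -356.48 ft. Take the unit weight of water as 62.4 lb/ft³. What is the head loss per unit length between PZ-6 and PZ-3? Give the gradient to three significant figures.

i ≈ 0.00149 ft/ft

Pressure head at PZ-3: ψ = 144·P/γ = 144 × 11.4 / 62.4 = 26.31 ft.
Total head at PZ-3: h = z + ψ = -388.96 + 26.31 = -362.65 ft.
Total head at PZ-6: h = -356.48 ft (water level in the piezometer is the total head).
Head difference: h(PZ-3) − h(PZ-6) = -362.65 − (-356.48) = -6.17 ft.
Hydraulic gradient: i = |Δh| / L = 6.17 / 4138.2 = 0.00149.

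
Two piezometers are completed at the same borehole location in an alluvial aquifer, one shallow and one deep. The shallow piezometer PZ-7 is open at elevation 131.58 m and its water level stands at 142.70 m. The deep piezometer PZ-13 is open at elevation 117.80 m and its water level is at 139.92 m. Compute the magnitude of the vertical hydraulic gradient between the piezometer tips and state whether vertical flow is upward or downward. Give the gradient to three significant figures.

Total head at PZ-7: h = 142.70 m (water level in the standpipe).
Total head at PZ-13: h = 139.92 m.
Δh = h(PZ-7) − h(PZ-13) = 142.70 − 139.92 = 2.78 m.
Vertical separation Δz = 131.58 − 117.80 = 13.78 m.
|i_v| = |Δh| / Δz = 2.78 / 13.78 = 0.202.
Head is higher in the shallow piezometer, so vertical flow is downward (recharge condition).

|i_v| ≈ 0.202; vertical flow is downward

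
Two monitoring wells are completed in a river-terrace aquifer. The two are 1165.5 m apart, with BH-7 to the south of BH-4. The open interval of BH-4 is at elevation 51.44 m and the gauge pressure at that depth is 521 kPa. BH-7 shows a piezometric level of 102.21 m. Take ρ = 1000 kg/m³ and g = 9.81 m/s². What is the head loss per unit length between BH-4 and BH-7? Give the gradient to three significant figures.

i ≈ 0.00201 m/m

Pressure head at BH-4: ψ = P/(ρg) = 521×1000 / (1000 × 9.81) = 53.11 m.
Total head at BH-4: h = z + ψ = 51.44 + 53.11 = 104.55 m.
Total head at BH-7: h = 102.21 m (water level in the piezometer is the total head).
Head difference: h(BH-4) − h(BH-7) = 104.55 − 102.21 = 2.34 m.
Hydraulic gradient: i = |Δh| / L = 2.34 / 1165.5 = 0.00201.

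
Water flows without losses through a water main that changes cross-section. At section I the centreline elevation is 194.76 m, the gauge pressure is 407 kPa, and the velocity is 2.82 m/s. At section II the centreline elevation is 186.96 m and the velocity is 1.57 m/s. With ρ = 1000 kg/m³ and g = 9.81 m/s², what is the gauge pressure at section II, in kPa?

P₂ ≈ 486 kPa

Pressure head at I: ψ₁ = P₁/(ρg) = 407×1000 / (1000 × 9.81) = 41.49 m.
Velocity heads: v₁²/2g = 2.82²/19.62 = 0.405 m; v₂²/2g = 1.57²/19.62 = 0.126 m.
Total head H = z₁ + ψ₁ + v₁²/2g = 194.76 + 41.49 + 0.405 = 236.66 m.
ψ₂ = H − z₂ − v₂²/2g = 236.66 − 186.96 − 0.126 = 49.57 m.
P₂ = ρgψ₂ = 1000 × 9.81 × 49.57 ≈ 486 kPa.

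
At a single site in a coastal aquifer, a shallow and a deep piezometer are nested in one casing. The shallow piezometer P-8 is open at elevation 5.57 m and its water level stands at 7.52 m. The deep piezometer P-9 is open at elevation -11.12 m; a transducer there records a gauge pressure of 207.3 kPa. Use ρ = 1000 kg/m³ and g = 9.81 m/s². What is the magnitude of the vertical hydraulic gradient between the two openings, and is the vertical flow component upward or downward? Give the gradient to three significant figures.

Total head at P-8: h = 7.52 m (water level in the standpipe).
Pressure head at P-9: ψ = P/(ρg) = 207.3×1000 / (1000 × 9.81) = 21.13 m.
Total head at P-9: h = z + ψ = -11.12 + 21.13 = 10.01 m.
Δh = h(P-8) − h(P-9) = 7.52 − 10.01 = -2.49 m.
Vertical separation Δz = 5.57 − (-11.12) = 16.69 m.
|i_v| = |Δh| / Δz = 2.49 / 16.69 = 0.149.
Head is higher in the deep piezometer, so vertical flow is upward (discharge condition).

|i_v| ≈ 0.149; vertical flow is upward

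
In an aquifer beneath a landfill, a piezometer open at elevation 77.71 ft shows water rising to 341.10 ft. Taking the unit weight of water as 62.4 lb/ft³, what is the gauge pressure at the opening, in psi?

P ≈ 114 psi

Pressure head ψ = h − z = 341.10 − 77.71 = 263.39 ft.
P = γ·ψ / 144 = 62.4 × 263.39 / 144 = 114 psi.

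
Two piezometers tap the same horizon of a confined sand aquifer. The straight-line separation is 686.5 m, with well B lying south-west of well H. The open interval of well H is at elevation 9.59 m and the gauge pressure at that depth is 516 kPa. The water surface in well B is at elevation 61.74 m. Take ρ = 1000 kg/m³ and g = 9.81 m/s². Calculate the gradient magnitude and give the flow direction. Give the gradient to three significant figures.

Pressure head at well H: ψ = P/(ρg) = 516×1000 / (1000 × 9.81) = 52.60 m.
Total head at well H: h = z + ψ = 9.59 + 52.60 = 62.19 m.
Total head at well B: h = 61.74 m (water level in the piezometer is the total head).
Head difference: h(well H) − h(well B) = 62.19 − 61.74 = 0.45 m.
Hydraulic gradient: i = |Δh| / L = 0.45 / 686.5 = 0.000655.
Flow is from higher to lower head: from well H toward well B, i.e. toward the south-west.

i ≈ 0.000655; groundwater flows toward the south-west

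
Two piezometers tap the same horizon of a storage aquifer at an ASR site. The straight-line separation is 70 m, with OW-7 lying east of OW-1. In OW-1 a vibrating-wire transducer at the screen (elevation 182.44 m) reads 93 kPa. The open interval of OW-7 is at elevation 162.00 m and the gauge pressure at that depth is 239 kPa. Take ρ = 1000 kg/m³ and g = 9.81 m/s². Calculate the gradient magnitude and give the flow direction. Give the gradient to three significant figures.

Pressure head at OW-1: ψ = P/(ρg) = 93×1000 / (1000 × 9.81) = 9.48 m.
Total head at OW-1: h = z + ψ = 182.44 + 9.48 = 191.92 m.
Pressure head at OW-7: ψ = P/(ρg) = 239×1000 / (1000 × 9.81) = 24.36 m.
Total head at OW-7: h = z + ψ = 162.00 + 24.36 = 186.36 m.
Head difference: h(OW-1) − h(OW-7) = 191.92 − 186.36 = 5.56 m.
Hydraulic gradient: i = |Δh| / L = 5.56 / 70 = 0.0794.
Flow is from higher to lower head: from OW-1 toward OW-7, i.e. toward the east.

i ≈ 0.0794; groundwater flows toward the east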